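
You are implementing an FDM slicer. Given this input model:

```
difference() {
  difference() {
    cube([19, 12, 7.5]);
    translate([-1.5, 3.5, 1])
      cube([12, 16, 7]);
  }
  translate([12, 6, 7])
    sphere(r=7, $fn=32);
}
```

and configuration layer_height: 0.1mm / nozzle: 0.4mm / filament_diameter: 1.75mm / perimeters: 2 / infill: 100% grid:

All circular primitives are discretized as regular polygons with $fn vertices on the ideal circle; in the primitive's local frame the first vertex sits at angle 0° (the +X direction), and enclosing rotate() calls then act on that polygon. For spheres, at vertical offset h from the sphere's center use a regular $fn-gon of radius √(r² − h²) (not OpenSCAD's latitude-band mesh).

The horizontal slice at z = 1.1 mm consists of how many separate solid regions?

1

At z = 1.1 mm: the 19×12 cube contributes its full rectangle; the cube at (-1.5, 3.5) is present — its section is the full 12×16 rectangle; After the difference (first − rest): starting from the 19×12 cube, the 12×16 cube at (-1.5, 3.5) partially overlaps it — only the 89.25 mm² overlap (of its 192.00 mm²) is removed, clipping the outline — 1 connected region; the sphere at (12, 6): section is a regular 32-gon, circumradius = √(r²−h²) = √(7²−5.9²) = 3.767; Taking the first minus the rest: starting from that combined region, the r=7 sphere at (12, 6) partially overlaps it — only the 33.81 mm² overlap (of its 44.29 mm²) is removed, clipping the outline — 1 connected region. The result has 1 disconnected region.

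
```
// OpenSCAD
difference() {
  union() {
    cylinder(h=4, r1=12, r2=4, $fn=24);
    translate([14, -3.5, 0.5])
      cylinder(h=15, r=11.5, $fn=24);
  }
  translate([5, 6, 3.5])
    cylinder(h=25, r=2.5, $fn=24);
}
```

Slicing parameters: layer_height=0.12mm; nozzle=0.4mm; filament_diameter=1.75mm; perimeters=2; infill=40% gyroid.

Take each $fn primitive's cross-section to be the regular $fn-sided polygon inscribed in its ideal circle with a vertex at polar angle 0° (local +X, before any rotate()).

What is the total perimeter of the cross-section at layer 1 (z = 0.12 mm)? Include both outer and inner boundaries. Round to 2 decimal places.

73.68 mm

At z = 0.12 mm: the cone contributes a regular 24-gon of circumradius 11.760 (interpolated between r1=12 and r2=4 at t=0.030) (perimeter = 2·24·11.760·sin(180°/24) = 73.68 mm); the cylinder at (14, -3.5) does not reach this height (z outside [0.5, 15.5]); Combining (union): only the cone is present, so the union is just that shape — boundary = 73.68 mm; the cylinder at (5, 6) does not reach this height (z outside [3.5, 28.5]); Subtracting the remaining from the first: none of the subtracted shapes is present at this height, so that combined region is unchanged — boundary = 73.68 mm. Overall, the cross-section is a single solid region. Total boundary length (outer) = 73.68 mm.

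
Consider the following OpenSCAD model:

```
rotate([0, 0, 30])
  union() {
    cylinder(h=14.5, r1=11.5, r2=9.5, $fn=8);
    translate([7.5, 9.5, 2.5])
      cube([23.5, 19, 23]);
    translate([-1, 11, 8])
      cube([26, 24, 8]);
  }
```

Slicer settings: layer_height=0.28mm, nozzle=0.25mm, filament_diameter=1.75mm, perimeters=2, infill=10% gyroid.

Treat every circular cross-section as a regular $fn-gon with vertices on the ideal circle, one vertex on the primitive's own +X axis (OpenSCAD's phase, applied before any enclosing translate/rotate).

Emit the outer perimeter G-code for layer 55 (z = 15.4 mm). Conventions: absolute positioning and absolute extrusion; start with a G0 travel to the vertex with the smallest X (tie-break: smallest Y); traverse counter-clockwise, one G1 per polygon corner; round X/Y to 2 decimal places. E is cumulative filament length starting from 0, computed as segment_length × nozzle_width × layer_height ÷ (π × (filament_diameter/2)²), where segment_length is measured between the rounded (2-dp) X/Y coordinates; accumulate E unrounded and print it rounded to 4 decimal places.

G0 X-18.37 Y29.81 Z15.40
G1 X-6.37 Y9.03 E0.6983
G1 X1.00 Y13.28 E0.9459
G1 X1.75 Y11.98 E0.9896
G1 X22.10 Y23.73 E1.6735
G1 X12.60 Y40.18 E2.2263
G1 X7.40 Y37.18 E2.4010
G1 X4.15 Y42.81 E2.5902
G1 X-18.37 Y29.81 E3.3470

At z = 15.4 mm: the cone is not intersected at this z (z outside [0, 14.5]); the cube at (7.5, 9.5) (footprint 23.5×19) is included at this height; the cube at (-1, 11) (footprint 26×24) is included at this height; Combining (union): the regions partially overlap (shared area 306.25 mm²), so overlapping operands fuse into one piece — 1 connected region; (whole slice rotated 30° about Z — lengths, areas and connectivity unchanged). The outline is a single polygon with 8 vertices. Extrusion per mm of travel: 0.25 × 0.28 / (π × 0.875²) = 0.029103. Accumulating E over each segment gives final E = 3.3470.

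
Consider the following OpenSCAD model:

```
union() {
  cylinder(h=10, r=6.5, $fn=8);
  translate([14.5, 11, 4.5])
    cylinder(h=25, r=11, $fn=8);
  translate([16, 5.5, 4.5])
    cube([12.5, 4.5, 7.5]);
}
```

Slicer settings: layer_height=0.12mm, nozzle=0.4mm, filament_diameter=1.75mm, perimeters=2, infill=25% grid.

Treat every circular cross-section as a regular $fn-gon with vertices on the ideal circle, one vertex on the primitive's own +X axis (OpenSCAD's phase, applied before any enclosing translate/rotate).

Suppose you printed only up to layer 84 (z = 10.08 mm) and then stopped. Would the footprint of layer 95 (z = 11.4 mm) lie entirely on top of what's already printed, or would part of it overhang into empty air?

entirely on top

Compare the two slices. At z = 10.08: the cylinder is absent (z outside [0, 10]); the cylinder at (14.5, 11): section is a regular 8-gon, circumradius r=11 (area = (8/2)·11.000²·sin(360°/8) = 342.24 mm²); the 12.5×4.5 cube at (16, 5.5) contributes its full rectangle (area 56.25 mm²); Taking the union: the regions partially overlap — summed areas 398.49 mm² minus the doubly-counted overlap 36.69 mm² gives 361.80 mm² — area = 361.80 mm². At z = 11.4: the cylinder does not reach this height (z outside [0, 10]); the cylinder at (14.5, 11): section is a regular 8-gon, circumradius r=11 (area = (8/2)·11.000²·sin(360°/8) = 342.24 mm²); the cube at (16, 5.5) (footprint 12.5×4.5) is included at this height (area 56.25 mm²); Taking the union: the regions partially overlap — summed areas 398.49 mm² minus the doubly-counted overlap 36.69 mm² gives 361.80 mm² — area = 361.80 mm². Checking containment: the cross-section at z = 11.4 is a subset of the cross-section at z = 10.08.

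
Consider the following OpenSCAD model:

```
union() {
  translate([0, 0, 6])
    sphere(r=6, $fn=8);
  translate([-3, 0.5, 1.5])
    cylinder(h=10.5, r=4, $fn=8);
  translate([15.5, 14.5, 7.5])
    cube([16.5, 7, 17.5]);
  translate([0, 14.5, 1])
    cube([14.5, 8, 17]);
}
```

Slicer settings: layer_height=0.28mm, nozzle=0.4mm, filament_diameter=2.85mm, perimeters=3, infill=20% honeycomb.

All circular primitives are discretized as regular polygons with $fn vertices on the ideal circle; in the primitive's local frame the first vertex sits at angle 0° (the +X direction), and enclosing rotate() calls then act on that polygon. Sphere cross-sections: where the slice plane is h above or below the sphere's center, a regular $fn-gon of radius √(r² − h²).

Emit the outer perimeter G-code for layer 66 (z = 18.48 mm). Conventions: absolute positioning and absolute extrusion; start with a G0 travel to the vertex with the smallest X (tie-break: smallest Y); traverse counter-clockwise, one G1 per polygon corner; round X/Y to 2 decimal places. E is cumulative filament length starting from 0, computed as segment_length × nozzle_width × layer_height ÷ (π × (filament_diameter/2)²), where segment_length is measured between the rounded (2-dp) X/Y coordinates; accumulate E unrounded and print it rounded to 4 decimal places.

G0 X15.50 Y14.50 Z18.48
G1 X32.00 Y14.50 E0.2897
G1 X32.00 Y21.50 E0.4126
G1 X15.50 Y21.50 E0.7023
G1 X15.50 Y14.50 E0.8252

At z = 18.48 mm: the sphere is not intersected at this z (|z−center|=12.480 > r=6); the cylinder at (-3, 0.5) does not reach this height (z outside [1.5, 12]); the cube at (15.5, 14.5) is present — its section is the full 16.5×7 rectangle; the cube at (0, 14.5) is absent (z outside [1, 18]); Taking the union: only the 16.5×7 cube at (15.5, 14.5) is present, so the union is just that shape — 1 connected region. The outline is a single polygon with 4 vertices. Extrusion per mm of travel: 0.4 × 0.28 / (π × 1.425²) = 0.017557. Accumulating E over each segment gives final E = 0.8252.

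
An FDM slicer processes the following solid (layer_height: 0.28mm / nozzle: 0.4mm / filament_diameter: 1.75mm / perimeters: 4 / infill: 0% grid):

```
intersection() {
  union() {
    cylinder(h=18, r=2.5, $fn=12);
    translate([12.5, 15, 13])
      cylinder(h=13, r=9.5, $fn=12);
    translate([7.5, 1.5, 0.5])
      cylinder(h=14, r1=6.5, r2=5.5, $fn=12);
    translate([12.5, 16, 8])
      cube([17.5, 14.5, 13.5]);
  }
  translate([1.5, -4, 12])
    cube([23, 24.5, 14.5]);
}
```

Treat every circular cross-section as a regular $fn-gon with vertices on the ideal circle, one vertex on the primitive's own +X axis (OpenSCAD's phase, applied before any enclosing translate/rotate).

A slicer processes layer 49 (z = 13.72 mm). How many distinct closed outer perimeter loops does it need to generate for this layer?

1

At z = 13.72 mm: the r=2.5 cylinder contributes a regular 12-gon of circumradius 2.5; the r=9.5 cylinder at (12.5, 15) gives a regular 12-gon of circumradius 9.5 (constant along its height); the cone at (7.5, 1.5) contributes a regular 12-gon of circumradius 5.556 (interpolated between r1=6.5 and r2=5.5 at t=0.944); the cube at (12.5, 16) is present — its section is the full 17.5×14.5 rectangle; Merging all regions: the regions partially overlap (shared area 59.16 mm²), so overlapping operands fuse into one piece — 1 connected region; the 23×24.5 cube at (1.5, -4) contributes its full rectangle; Keeping only the common overlap: the 23×24.5 cube at (1.5, -4) partially overlaps the result so far; clipping to the common part keeps 341.00 mm² — 1 connected region. The result has 1 disconnected region.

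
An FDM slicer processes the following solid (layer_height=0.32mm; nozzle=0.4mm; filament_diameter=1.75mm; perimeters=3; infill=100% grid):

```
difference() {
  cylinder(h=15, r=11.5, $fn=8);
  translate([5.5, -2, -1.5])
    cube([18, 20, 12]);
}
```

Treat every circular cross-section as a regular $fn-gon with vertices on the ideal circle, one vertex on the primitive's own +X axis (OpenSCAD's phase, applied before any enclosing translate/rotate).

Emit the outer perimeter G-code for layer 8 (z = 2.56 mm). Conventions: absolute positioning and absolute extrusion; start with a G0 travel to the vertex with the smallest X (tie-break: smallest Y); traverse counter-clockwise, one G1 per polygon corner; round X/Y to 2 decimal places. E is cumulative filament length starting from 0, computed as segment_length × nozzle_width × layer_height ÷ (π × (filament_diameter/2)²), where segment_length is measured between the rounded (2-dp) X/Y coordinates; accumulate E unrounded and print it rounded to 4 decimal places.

G0 X-11.50 Y0.00 Z2.56
G1 X-8.13 Y-8.13 E0.4683
G1 X0.00 Y-11.50 E0.9367
G1 X8.13 Y-8.13 E1.4050
G1 X10.67 Y-2.00 E1.7581
G1 X5.50 Y-2.00 E2.0333
G1 X5.50 Y9.22 E2.6304
G1 X0.00 Y11.50 E2.9472
G1 X-8.13 Y8.13 E3.4155
G1 X-11.50 Y0.00 E3.8839

At z = 2.56 mm: the cylinder: section is a regular 8-gon, circumradius r=11.5; the 18×20 cube at (5.5, -2) contributes its full rectangle; After the difference (first − rest): starting from the r=11.5 cylinder, the 18×20 cube at (5.5, -2) partially overlaps it — only the 47.70 mm² overlap (of its 360.00 mm²) is removed, clipping the outline — 1 connected region. The outline is a single polygon with 9 vertices. Extrusion per mm of travel: 0.4 × 0.32 / (π × 0.875²) = 0.053216. Accumulating E over each segment gives final E = 3.8839.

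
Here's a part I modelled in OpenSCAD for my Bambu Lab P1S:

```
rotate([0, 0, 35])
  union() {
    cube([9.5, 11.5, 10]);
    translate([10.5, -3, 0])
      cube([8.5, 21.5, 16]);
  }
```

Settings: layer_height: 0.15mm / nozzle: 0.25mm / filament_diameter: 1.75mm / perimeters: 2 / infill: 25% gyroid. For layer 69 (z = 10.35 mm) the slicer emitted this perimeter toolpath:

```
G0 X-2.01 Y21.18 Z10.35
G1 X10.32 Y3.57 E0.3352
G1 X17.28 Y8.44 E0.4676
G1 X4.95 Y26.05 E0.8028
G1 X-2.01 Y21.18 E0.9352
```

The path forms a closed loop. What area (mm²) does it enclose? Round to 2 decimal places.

182.61 mm²

Apply the shoelace formula to the sequence of (X, Y) vertices; enclosed area = 182.61 mm².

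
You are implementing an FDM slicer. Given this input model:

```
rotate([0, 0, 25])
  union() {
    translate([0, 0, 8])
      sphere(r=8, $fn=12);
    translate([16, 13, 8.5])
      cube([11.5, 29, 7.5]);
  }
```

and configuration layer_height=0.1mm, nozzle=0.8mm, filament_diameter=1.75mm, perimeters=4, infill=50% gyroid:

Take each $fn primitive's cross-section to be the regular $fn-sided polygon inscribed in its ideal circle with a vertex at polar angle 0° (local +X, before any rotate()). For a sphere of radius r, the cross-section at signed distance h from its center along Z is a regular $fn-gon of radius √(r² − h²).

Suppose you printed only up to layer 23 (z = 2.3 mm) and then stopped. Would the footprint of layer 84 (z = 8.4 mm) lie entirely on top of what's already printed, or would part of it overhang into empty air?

part overhangs

Compare the two slices. At z = 2.3: the r=8 sphere contributes a regular 12-gon of circumradius √(8²−5.7²) = 5.613 (area = (12/2)·5.613²·sin(360°/12) = 94.53 mm²); the cube at (16, 13) is absent (z outside [8.5, 16]); Combining (union): only the r=8 sphere is present, so the union is just that shape — area = 94.53 mm²; (whole slice rotated 25° about Z — lengths, areas and connectivity unchanged). At z = 8.4: the r=8 sphere slices to a regular 12-gon of circumradius 7.990 (√(r²−h²) with h=0.4 from center) (area = (12/2)·7.990²·sin(360°/12) = 191.52 mm²); the cube at (16, 13) does not reach this height (z outside [8.5, 16]); Taking the union: only the r=8 sphere is present, so the union is just that shape — area = 191.52 mm²; (whole slice rotated 25° about Z — lengths, areas and connectivity unchanged). Checking containment: at z = 8.4 the cross-section extends beyond the z = 2.3 cross-section by about 96.99 mm².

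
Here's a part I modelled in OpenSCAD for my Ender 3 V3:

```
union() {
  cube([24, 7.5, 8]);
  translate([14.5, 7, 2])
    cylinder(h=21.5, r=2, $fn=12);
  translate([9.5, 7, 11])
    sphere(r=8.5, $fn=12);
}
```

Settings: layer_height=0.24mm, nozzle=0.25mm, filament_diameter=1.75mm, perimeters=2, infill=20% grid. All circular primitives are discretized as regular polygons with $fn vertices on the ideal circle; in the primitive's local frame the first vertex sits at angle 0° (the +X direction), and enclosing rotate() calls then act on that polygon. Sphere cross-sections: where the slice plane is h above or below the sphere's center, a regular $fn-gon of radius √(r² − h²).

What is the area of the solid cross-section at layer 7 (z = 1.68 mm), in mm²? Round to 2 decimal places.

At z = 1.68 mm: the cube is present — its section is the full 24×7.5 rectangle (area 180.00 mm²); the cylinder at (14.5, 7) does not reach this height (z outside [2, 23.5]); the sphere at (9.5, 7) is absent (|z−center|=9.320 > r=8.5); Combining (union): only the 24×7.5 cube is present, so the union is just that shape — area = 180.00 mm². Overall, the cross-section is a single solid region. Net area = 180.00 mm².

180.00 mm²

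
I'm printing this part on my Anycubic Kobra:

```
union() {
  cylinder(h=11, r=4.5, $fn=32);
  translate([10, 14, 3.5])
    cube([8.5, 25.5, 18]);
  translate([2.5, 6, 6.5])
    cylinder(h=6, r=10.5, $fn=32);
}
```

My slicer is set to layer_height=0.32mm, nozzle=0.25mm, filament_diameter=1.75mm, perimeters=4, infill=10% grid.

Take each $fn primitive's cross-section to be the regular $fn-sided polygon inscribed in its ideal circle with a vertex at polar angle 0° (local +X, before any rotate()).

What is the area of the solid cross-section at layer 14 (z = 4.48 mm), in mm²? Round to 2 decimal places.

279.96 mm²

At z = 4.48 mm: the r=4.5 cylinder contributes a regular 32-gon of circumradius 4.5 (area = (32/2)·4.500²·sin(360°/32) = 63.21 mm²); the 8.5×25.5 cube at (10, 14) contributes its full rectangle (area 216.75 mm²); the cylinder at (2.5, 6) does not reach this height (z outside [6.5, 12.5]); Combining (union): the 2 present regions are separate (no shared area or edge), so areas and boundary lengths simply add and each stays a separate island — area = 279.96 mm². Overall, the cross-section has 2 separate islands. Net area = 279.96 mm².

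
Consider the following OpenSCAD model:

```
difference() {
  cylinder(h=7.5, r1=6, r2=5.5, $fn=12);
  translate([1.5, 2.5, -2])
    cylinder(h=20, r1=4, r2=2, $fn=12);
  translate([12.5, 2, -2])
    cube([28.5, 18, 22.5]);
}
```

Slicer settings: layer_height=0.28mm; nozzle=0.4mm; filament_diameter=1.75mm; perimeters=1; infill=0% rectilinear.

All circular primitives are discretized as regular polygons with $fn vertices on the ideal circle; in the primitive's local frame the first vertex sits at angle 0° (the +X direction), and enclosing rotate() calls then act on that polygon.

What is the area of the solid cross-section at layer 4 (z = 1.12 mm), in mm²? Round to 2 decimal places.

At z = 1.12 mm: the cone: at t=0.149 of its height the radius interpolates to r₁+(r₂−r₁)t = 5.925, giving a regular 12-gon of that circumradius (area = (12/2)·5.925²·sin(360°/12) = 105.33 mm²); the cone at (1.5, 2.5) (r1=4→r2=2) has section circumradius 3.688 here — a regular 12-gon (area = (12/2)·3.688²·sin(360°/12) = 40.80 mm²); the cube at (12.5, 2) is present — its section is the full 28.5×18 rectangle (area 513.00 mm²); Taking the first minus the rest: starting from the cone (105.33 mm²), the cone at (1.5, 2.5) partially overlaps it — only the 37.68 mm² overlap (of its 40.80 mm²) is removed, clipping the outline; the 28.5×18 cube at (12.5, 2) misses the remaining region (no effect) — area = 67.65 mm². Overall, the cross-section is a single solid region. Net area = 67.65 mm².

67.65 mm²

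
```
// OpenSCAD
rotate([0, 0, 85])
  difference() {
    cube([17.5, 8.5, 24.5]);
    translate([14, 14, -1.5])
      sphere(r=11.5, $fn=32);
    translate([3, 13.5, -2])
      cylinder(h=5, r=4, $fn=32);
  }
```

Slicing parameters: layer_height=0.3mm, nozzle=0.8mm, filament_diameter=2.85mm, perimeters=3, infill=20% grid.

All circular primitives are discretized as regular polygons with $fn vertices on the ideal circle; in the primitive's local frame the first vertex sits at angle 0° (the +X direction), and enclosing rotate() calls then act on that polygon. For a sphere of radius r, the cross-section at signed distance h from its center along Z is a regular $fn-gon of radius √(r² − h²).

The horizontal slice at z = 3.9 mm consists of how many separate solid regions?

At z = 3.9 mm: the cube (footprint 17.5×8.5) is included at this height; the sphere at (14, 14): section is a regular 32-gon, circumradius = √(r²−h²) = √(11.5²−5.4²) = 10.153; the cylinder at (3, 13.5) is absent (z outside [-2, 3]); Subtracting the remaining from the first: starting from the 17.5×8.5 cube, the r=11.5 sphere at (14, 14) partially overlaps it — only the 43.11 mm² overlap (of its 321.79 mm²) is removed, clipping the outline — 1 connected region; (whole slice rotated 85° about Z — lengths, areas and connectivity unchanged). The result has 1 disconnected region.

1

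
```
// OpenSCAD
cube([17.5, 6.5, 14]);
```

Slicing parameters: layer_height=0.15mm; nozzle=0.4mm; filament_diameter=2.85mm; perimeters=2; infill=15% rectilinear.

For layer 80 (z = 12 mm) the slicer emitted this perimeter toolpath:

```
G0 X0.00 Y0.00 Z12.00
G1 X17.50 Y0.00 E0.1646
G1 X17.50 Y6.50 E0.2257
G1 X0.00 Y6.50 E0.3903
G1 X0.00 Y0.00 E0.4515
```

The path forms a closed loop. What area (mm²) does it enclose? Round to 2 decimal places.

113.75 mm²

Apply the shoelace formula to the sequence of (X, Y) vertices; enclosed area = 113.75 mm².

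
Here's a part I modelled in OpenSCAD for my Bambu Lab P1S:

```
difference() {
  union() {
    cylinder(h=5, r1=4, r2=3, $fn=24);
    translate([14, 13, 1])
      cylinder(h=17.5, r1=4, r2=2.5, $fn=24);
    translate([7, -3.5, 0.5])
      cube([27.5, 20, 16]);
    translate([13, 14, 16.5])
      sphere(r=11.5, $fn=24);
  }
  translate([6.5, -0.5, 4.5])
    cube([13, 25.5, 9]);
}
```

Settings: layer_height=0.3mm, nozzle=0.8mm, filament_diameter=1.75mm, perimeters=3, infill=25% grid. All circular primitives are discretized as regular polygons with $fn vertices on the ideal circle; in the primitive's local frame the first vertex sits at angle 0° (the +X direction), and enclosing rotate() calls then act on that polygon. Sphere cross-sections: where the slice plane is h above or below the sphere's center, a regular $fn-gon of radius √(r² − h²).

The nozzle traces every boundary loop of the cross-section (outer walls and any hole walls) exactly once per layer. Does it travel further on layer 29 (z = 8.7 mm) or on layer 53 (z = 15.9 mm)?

Layer 29 (z = 8.7): the cone does not reach this height (z outside [0, 5]); the cone at (14, 13) (r1=4→r2=2.5) has section circumradius 3.340 here — a regular 24-gon (perimeter = 2·24·3.340·sin(180°/24) = 20.93 mm); the cube at (7, -3.5) (footprint 27.5×20) is included at this height (perimeter 95.00 mm); the sphere at (13, 14): section is a regular 24-gon, circumradius = √(r²−h²) = √(11.5²−7.8²) = 8.450 (perimeter = 2·24·8.450·sin(180°/24) = 52.94 mm); Combining (union): the regions partially overlap (shared area 171.52 mm²), so the edge portions inside another operand are dropped and the merged outline is re-measured after clipping — boundary = 103.03 mm; the cube at (6.5, -0.5) is present — its section is the full 13×25.5 rectangle (perimeter 77.00 mm); Subtracting the remaining from the first: starting from that combined region, the 13×25.5 cube at (6.5, -0.5) partially overlaps it — only the 281.12 mm² overlap (of its 331.50 mm²) is removed, clipping the outline — boundary = 121.57 mm. So its perimeter = 121.57 mm. Layer 53 (z = 15.9): the cone does not reach this height (z outside [0, 5]); the cone at (14, 13): at t=0.851 of its height the radius interpolates to r₁+(r₂−r₁)t = 2.723, giving a regular 24-gon of that circumradius (perimeter = 2·24·2.723·sin(180°/24) = 17.06 mm); the cube at (7, -3.5) (footprint 27.5×20) is included at this height (perimeter 95.00 mm); the sphere at (13, 14): section is a regular 24-gon, circumradius = √(r²−h²) = √(11.5²−0.6²) = 11.484 (perimeter = 2·24·11.484·sin(180°/24) = 71.95 mm); Combining (union): the regions partially overlap (shared area 233.96 mm²), so the edge portions inside another operand are dropped and the merged outline is re-measured after clipping — boundary = 110.72 mm; the cube at (6.5, -0.5) is not intersected at this z (z outside [4.5, 13.5]); After the difference (first − rest): none of the subtracted shapes is present at this height, so that combined region is unchanged — boundary = 110.72 mm. So its perimeter = 110.72 mm. Layer 29 is larger (121.57 vs 110.72 mm).

layer 29 (z = 8.7 mm)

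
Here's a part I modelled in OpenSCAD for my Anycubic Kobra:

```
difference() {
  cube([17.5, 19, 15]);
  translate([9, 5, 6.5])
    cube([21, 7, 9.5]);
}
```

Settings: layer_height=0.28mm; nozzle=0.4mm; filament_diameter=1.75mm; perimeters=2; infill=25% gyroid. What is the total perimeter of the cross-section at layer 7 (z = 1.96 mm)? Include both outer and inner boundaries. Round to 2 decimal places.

73.00 mm

At z = 1.96 mm: the cube (footprint 17.5×19) is included at this height (perimeter 73.00 mm); the cube at (9, 5) is absent (z outside [6.5, 16]); Subtracting the remaining from the first: none of the subtracted shapes is present at this height, so the 17.5×19 cube is unchanged — boundary = 73.00 mm. Overall, the cross-section is a single solid region. Total boundary length (outer) = 73.00 mm.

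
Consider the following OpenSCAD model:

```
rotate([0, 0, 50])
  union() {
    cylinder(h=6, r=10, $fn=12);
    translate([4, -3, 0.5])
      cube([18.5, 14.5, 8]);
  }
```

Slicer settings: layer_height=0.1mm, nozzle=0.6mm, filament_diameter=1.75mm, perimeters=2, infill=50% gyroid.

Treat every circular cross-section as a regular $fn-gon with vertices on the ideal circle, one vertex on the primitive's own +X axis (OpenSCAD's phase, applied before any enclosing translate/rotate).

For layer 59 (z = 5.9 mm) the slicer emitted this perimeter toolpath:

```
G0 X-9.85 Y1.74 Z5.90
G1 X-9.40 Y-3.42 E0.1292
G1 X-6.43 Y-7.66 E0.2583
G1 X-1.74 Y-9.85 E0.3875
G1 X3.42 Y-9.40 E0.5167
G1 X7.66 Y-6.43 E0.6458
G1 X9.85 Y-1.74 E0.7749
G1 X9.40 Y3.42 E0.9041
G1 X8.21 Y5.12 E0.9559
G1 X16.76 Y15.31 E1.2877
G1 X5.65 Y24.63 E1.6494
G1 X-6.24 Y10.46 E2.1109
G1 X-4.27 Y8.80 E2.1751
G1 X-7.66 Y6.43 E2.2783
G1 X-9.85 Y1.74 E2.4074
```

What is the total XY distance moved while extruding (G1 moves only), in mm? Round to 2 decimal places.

Sum the Euclidean lengths of each G1 segment: total = 96.51 mm.

96.51 mm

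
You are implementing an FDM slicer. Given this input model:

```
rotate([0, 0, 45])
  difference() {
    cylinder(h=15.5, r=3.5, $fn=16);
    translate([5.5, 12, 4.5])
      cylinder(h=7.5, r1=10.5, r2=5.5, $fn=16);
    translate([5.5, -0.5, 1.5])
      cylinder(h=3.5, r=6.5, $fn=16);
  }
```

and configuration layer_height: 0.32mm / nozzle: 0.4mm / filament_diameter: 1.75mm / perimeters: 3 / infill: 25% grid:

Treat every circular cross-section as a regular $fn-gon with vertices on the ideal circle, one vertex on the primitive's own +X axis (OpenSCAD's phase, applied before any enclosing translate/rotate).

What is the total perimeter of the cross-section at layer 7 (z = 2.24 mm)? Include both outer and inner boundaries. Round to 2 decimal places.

18.54 mm

At z = 2.24 mm: the r=3.5 cylinder contributes a regular 16-gon of circumradius 3.5 (perimeter = 2·16·3.500·sin(180°/16) = 21.85 mm); the cone at (5.5, 12) does not reach this height (z outside [4.5, 12]); the cylinder at (5.5, -0.5): section is a regular 16-gon, circumradius r=6.5 (perimeter = 2·16·6.500·sin(180°/16) = 40.58 mm); Taking the first minus the rest: starting from the r=3.5 cylinder, the r=6.5 cylinder at (5.5, -0.5) partially overlaps it — only the 22.69 mm² overlap (of its 129.35 mm²) is removed, clipping the outline — boundary = 18.54 mm; (whole slice rotated 45° about Z — lengths, areas and connectivity unchanged). Overall, the cross-section is a single solid region. Total boundary length (outer) = 18.54 mm.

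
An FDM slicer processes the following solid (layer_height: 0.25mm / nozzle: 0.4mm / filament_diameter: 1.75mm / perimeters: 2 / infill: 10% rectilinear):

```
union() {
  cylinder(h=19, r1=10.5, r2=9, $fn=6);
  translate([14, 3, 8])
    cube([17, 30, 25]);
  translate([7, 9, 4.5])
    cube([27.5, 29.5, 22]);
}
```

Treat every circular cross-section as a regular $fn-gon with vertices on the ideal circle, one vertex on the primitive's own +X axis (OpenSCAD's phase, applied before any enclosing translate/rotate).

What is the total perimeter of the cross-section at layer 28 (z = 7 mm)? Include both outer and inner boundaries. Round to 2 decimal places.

At z = 7 mm: the cone (r1=10.5→r2=9) has section circumradius 9.947 here — a regular 6-gon (perimeter = 2·6·9.947·sin(180°/6) = 59.68 mm); the cube at (14, 3) is not intersected at this z (z outside [8, 33]); the cube at (7, 9) (footprint 27.5×29.5) is included at this height (perimeter 114.00 mm); Merging all regions: the 2 present regions are separate (no shared area or edge), so areas and boundary lengths simply add and each stays a separate island — boundary = 173.68 mm. Overall, the cross-section has 2 separate islands. Total boundary length (outer) = 173.68 mm.

173.68 mm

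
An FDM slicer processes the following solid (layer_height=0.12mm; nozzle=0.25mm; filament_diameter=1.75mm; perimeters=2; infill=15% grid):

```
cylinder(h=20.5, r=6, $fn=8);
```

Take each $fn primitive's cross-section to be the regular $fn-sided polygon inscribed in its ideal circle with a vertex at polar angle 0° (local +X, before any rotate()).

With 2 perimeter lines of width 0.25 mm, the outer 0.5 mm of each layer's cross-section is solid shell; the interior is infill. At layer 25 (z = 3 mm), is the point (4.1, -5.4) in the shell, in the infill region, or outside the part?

At z = 3 mm: the r=6 cylinder gives a regular 8-gon of circumradius 6 (constant along its height). Overall, the cross-section is a single solid region. The nearest boundary edge runs (-0.00, -6.00)→(4.24, -4.24); distance from the point to it = 1.01 mm. The point is not inside any of the regions above, so it lies outside the cross-section (1.01 mm from the nearest boundary).

outside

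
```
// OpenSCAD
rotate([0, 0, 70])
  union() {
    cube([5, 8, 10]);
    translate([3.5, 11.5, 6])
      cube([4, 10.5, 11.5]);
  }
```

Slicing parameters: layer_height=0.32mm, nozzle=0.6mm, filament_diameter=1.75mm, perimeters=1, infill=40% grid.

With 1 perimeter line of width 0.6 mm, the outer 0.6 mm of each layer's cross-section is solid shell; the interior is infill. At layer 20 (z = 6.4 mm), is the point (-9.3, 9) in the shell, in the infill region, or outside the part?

shell

At z = 6.4 mm: the cube (footprint 5×8) is included at this height; the cube at (3.5, 11.5) (footprint 4×10.5) is included at this height; Taking the union: the 2 present regions are separate (no shared area or edge), so areas and boundary lengths simply add and each stays a separate island — 2 connected regions; (rotated 70° about Z; rotation is an isometry so areas/perimeters/island counts are preserved). Overall, the cross-section has 2 separate islands. Undo the 70° rotation: the query point maps to (5.276, 11.817) in the un-rotated model frame. The nearest boundary edge runs (7.50, 11.50)→(3.50, 11.50); distance from the point to it = 0.32 mm. (Shell/infill is judged within the island containing the point — the largest one.) The point is inside the cross-section, 0.32 mm from the nearest boundary — within the 0.6 mm shell band (1 × 0.6).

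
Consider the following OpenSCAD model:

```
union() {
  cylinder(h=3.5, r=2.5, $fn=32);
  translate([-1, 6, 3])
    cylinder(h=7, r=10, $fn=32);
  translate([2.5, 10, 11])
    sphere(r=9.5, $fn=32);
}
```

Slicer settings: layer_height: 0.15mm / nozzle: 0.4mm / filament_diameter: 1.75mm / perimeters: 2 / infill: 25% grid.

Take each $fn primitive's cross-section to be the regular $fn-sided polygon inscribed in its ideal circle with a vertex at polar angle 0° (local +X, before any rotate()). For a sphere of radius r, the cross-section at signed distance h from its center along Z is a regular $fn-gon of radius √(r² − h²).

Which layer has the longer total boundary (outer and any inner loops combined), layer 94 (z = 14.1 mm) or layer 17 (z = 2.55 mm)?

Layer 94 (z = 14.1): the cylinder does not reach this height (z outside [0, 3.5]); the cylinder at (-1, 6) does not reach this height (z outside [3, 10]); the sphere at (2.5, 10): section is a regular 32-gon, circumradius = √(r²−h²) = √(9.5²−3.1²) = 8.980 (perimeter = 2·32·8.980·sin(180°/32) = 56.33 mm); Merging all regions: only the r=9.5 sphere at (2.5, 10) is present, so the union is just that shape — boundary = 56.33 mm. So its perimeter = 56.33 mm. Layer 17 (z = 2.55): the r=2.5 cylinder contributes a regular 32-gon of circumradius 2.5 (perimeter = 2·32·2.500·sin(180°/32) = 15.68 mm); the cylinder at (-1, 6) does not reach this height (z outside [3, 10]); the r=9.5 sphere at (2.5, 10) slices to a regular 32-gon of circumradius 4.341 (√(r²−h²) with h=8.45 from center) (perimeter = 2·32·4.341·sin(180°/32) = 27.23 mm); Combining (union): the 2 present regions are separate (no shared area or edge), so areas and boundary lengths simply add and each stays a separate island — boundary = 42.92 mm. So its perimeter = 42.92 mm. Layer 94 is larger (56.33 vs 42.92 mm).

layer 94 (z = 14.1 mm)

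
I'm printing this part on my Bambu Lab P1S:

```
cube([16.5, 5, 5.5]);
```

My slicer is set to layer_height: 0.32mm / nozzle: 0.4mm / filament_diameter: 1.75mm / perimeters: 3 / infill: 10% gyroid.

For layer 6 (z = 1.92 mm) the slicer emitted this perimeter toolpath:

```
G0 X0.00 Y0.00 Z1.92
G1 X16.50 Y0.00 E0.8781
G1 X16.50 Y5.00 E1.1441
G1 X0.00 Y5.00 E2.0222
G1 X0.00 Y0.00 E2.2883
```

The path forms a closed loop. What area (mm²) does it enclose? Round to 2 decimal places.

82.50 mm²

Apply the shoelace formula to the sequence of (X, Y) vertices; enclosed area = 82.50 mm².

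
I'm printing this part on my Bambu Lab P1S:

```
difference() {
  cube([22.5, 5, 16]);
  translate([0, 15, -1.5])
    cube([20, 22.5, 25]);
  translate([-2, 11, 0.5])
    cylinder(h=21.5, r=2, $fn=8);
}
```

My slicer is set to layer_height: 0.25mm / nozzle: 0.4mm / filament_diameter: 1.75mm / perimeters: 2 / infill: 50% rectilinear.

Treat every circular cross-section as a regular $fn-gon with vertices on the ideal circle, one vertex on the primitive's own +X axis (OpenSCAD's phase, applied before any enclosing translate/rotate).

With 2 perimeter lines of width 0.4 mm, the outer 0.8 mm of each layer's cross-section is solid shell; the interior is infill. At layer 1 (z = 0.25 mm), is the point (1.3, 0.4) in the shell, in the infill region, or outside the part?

At z = 0.25 mm: the cube is present — its section is the full 22.5×5 rectangle; the 20×22.5 cube at (0, 15) contributes its full rectangle; the cylinder at (-2, 11) is not intersected at this z (z outside [0.5, 22]); Subtracting the remaining from the first: starting from the 22.5×5 cube, the 20×22.5 cube at (0, 15) misses the remaining region (no effect) — 1 connected region. Overall, the cross-section is a single solid region. The nearest boundary edge runs (22.50, 0.00)→(0.00, 0.00); distance from the point to it = 0.40 mm. The point is inside the cross-section, 0.40 mm from the nearest boundary — within the 0.8 mm shell band (2 × 0.4).

shell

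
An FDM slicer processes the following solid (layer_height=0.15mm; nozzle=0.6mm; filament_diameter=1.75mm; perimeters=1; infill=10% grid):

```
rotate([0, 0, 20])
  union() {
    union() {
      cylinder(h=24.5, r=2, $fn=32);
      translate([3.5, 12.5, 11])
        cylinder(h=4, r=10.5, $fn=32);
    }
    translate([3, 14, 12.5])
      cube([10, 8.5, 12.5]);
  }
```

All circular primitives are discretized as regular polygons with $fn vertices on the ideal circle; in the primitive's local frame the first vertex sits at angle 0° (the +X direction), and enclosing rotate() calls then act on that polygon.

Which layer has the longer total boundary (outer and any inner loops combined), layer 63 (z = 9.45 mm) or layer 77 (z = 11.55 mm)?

layer 77 (z = 11.55 mm)

Layer 63 (z = 9.45): the cylinder: section is a regular 32-gon, circumradius r=2 (perimeter = 2·32·2.000·sin(180°/32) = 12.55 mm); the cylinder at (3.5, 12.5) is not intersected at this z (z outside [11, 15]); Combining (union): only the r=2 cylinder is present, so the union is just that shape — boundary = 12.55 mm; the cube at (3, 14) is absent (z outside [12.5, 25]); Taking the union: only the result so far is present, so the union is just that shape — boundary = 12.55 mm; (rotated 20° about Z; rotation is an isometry so areas/perimeters/island counts are preserved). So its perimeter = 12.55 mm. Layer 77 (z = 11.55): the cylinder: section is a regular 32-gon, circumradius r=2 (perimeter = 2·32·2.000·sin(180°/32) = 12.55 mm); the cylinder at (3.5, 12.5): section is a regular 32-gon, circumradius r=10.5 (perimeter = 2·32·10.500·sin(180°/32) = 65.87 mm); Taking the union: the 2 present regions are separate (no shared area or edge), so areas and boundary lengths simply add and each stays a separate island — boundary = 78.41 mm; the cube at (3, 14) does not reach this height (z outside [12.5, 25]); Merging all regions: only the result so far is present, so the union is just that shape — boundary = 78.41 mm; (whole slice rotated 20° about Z — lengths, areas and connectivity unchanged). So its perimeter = 78.41 mm. Layer 77 is larger (78.41 vs 12.55 mm).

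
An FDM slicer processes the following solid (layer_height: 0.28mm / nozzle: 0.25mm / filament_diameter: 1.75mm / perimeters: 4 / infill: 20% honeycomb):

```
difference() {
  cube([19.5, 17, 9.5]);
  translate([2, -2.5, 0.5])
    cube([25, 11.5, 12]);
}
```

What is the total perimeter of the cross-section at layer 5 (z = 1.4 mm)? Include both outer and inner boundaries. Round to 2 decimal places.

73.00 mm

At z = 1.4 mm: the cube is present — its section is the full 19.5×17 rectangle (perimeter 73.00 mm); the 25×11.5 cube at (2, -2.5) contributes its full rectangle (perimeter 73.00 mm); Taking the first minus the rest: starting from the 19.5×17 cube, the 25×11.5 cube at (2, -2.5) partially overlaps it — only the 157.50 mm² overlap (of its 287.50 mm²) is removed, clipping the outline — boundary = 73.00 mm. Overall, the cross-section is a single solid region. Total boundary length (outer) = 73.00 mm.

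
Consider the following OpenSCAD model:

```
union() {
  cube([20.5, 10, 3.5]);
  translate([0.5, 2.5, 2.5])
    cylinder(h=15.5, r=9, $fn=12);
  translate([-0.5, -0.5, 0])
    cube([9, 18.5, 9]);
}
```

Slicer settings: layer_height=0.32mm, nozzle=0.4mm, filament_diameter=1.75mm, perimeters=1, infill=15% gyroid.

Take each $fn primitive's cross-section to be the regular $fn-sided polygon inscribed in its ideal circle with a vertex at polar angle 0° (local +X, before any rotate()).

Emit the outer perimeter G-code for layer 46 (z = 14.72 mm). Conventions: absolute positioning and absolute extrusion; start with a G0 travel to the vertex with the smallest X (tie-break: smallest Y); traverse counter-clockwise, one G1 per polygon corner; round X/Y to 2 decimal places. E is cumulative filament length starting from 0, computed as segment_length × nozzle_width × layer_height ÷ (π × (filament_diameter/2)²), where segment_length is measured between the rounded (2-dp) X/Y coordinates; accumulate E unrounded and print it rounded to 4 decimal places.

At z = 14.72 mm: the cube is absent (z outside [0, 3.5]); the cylinder at (0.5, 2.5): section is a regular 12-gon, circumradius r=9; the cube at (-0.5, -0.5) is absent (z outside [0, 9]); Combining (union): only the r=9 cylinder at (0.5, 2.5) is present, so the union is just that shape — 1 connected region. The outline is a single polygon with 12 vertices. Extrusion per mm of travel: 0.4 × 0.32 / (π × 0.875²) = 0.053216. Accumulating E over each segment gives final E = 2.9742.

G0 X-8.50 Y2.50 Z14.72
G1 X-7.29 Y-2.00 E0.2480
G1 X-4.00 Y-5.29 E0.4956
G1 X0.50 Y-6.50 E0.7436
G1 X5.00 Y-5.29 E0.9915
G1 X8.29 Y-2.00 E1.2391
G1 X9.50 Y2.50 E1.4871
G1 X8.29 Y7.00 E1.7351
G1 X5.00 Y10.29 E1.9827
G1 X0.50 Y11.50 E2.2307
G1 X-4.00 Y10.29 E2.4787
G1 X-7.29 Y7.00 E2.7263
G1 X-8.50 Y2.50 E2.9742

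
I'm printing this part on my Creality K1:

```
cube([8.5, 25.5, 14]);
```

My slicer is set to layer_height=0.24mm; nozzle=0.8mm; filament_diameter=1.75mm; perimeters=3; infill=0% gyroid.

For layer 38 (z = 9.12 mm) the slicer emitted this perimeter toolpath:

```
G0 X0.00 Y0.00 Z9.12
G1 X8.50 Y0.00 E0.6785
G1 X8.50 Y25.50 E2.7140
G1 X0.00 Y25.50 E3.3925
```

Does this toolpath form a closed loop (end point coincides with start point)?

Start point (G0): (0.00, 0.00). End point (last G1): the path does not return to the start — open.

no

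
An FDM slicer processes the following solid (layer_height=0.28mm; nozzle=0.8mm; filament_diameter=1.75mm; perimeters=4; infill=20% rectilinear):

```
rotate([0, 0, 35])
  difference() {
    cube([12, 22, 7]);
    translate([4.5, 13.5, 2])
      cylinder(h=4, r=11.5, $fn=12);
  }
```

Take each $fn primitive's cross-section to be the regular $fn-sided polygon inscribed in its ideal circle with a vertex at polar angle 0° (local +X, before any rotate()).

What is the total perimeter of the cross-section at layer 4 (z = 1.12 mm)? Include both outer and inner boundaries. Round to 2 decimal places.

At z = 1.12 mm: the cube (footprint 12×22) is included at this height (perimeter 68.00 mm); the cylinder at (4.5, 13.5) is absent (z outside [2, 6]); After the difference (first − rest): none of the subtracted shapes is present at this height, so the 12×22 cube is unchanged — boundary = 68.00 mm; (rotated 35° about Z; rotation is an isometry so areas/perimeters/island counts are preserved). Overall, the cross-section is a single solid region. Total boundary length (outer) = 68.00 mm.

68.00 mm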